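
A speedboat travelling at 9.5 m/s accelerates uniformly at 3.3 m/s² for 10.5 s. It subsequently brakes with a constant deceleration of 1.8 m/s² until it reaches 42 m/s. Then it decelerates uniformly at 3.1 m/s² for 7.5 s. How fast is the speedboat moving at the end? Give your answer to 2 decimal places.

18.75 m/s

Phase 1 (accelerating): v₀ = 9.50 m/s, a = 3.3 m/s².
v = v₀ + at = 9.50 + (3.3)(10.5) = 44.1 m/s
Δx = v₀t + ½at² = 9.50·10.5 + 0.5·3.3·10.5² = 282 m

Phase 2 (decelerating): v₀ = 44.1 m/s, a = -1.8 m/s².
v = v₀ + at → t = (42 − 44.1) / -1.8 = 1.19 s
v² = v₀² + 2aΔx → Δx = (42² − 44.1²)/(2·-1.8) = 51.5 m

Phase 3 (decelerating): v₀ = 42.0 m/s, a = -3.1 m/s².
v = v₀ + at = 42.0 + (-3.1)(7.5) = 18.8 m/s
Δx = v₀t + ½at² = 42.0·7.5 + 0.5·-3.1·7.5² = 228 m
Final speed = 18.8 m/s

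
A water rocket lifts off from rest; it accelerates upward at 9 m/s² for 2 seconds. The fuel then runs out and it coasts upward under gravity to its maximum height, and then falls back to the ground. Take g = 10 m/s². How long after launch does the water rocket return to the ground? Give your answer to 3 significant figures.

6.42 s

Phase 1 (powered ascent): v₀ = 0 m/s, a = 9 m/s².
v = v₀ + at = 0 + (9)(2) = 18.0 m/s
Δx = v₀t + ½at² = 0·2 + 0.5·9·2² = 18.0 m

Phase 2 (coasting upward): v₀ = 18.0 m/s, a = -10 m/s².
v = v₀ + at → t = (0 − 18.0) / -10 = 1.80 s
v² = v₀² + 2aΔx → Δx = (0² − 18.0²)/(2·-10) = 16.2 m

Phase 3 (free fall): v₀ = 0 m/s, a = -10 m/s².
Falls 34.2 m from rest: t = √(2·34.2/10) = 2.62 s; v = g·t = 26.2 m/s.
Total time = 2.00 + 1.80 + 2.62 = 6.42 s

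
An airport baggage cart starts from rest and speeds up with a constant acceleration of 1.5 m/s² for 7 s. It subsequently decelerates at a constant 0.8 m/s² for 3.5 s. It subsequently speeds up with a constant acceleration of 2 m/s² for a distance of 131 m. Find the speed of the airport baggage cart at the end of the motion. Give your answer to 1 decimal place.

Phase 1 (accelerating): v₀ = 0 m/s, a = 1.5 m/s².
v = v₀ + at = 0 + (1.5)(7) = 10.5 m/s
Δx = v₀t + ½at² = 0·7 + 0.5·1.5·7² = 36.8 m

Phase 2 (decelerating): v₀ = 10.5 m/s, a = -0.8 m/s².
v = v₀ + at = 10.5 + (-0.8)(3.5) = 7.70 m/s
Δx = v₀t + ½at² = 10.5·3.5 + 0.5·-0.8·3.5² = 31.9 m

Phase 3 (accelerating): v₀ = 7.70 m/s, a = 2 m/s².
v² = v₀² + 2aΔx = 7.70² + 2·2·131 = 583 → v = 24.2 m/s
t = (v − v₀)/a = (24.2 − 7.70)/2 = 8.23 s
Final speed = 24.2 m/s

24.2 m/s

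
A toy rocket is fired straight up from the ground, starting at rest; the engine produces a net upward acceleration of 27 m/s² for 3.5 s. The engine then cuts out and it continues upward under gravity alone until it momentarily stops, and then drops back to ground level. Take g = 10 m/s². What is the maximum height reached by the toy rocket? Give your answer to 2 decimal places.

611.89 m

Phase 1 (powered ascent): v₀ = 0 m/s, a = 27 m/s².
v = v₀ + at = 0 + (27)(3.5) = 94.5 m/s
Δx = v₀t + ½at² = 0·3.5 + 0.5·27·3.5² = 165 m

Phase 2 (coasting upward): v₀ = 94.5 m/s, a = -10 m/s².
v = v₀ + at → t = (0 − 94.5) / -10 = 9.45 s
v² = v₀² + 2aΔx → Δx = (0² − 94.5²)/(2·-10) = 447 m
Maximum height = 165 + 447 = 612 m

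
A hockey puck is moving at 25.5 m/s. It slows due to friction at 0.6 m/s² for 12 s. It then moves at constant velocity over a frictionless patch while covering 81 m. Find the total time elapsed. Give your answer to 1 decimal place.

Phase 1 (decelerating): v₀ = 25.5 m/s, a = -0.6 m/s².
v = v₀ + at = 25.5 + (-0.6)(12) = 18.3 m/s
Δx = v₀t + ½at² = 25.5·12 + 0.5·-0.6·12² = 263 m

Phase 2 (constant speed): v₀ = 18.3 m/s, a = 0 m/s².
Constant speed: t = d/v = 81/18.3 = 4.43 s
Total time = 12.0 + 4.43 = 16.4 s

16.4 s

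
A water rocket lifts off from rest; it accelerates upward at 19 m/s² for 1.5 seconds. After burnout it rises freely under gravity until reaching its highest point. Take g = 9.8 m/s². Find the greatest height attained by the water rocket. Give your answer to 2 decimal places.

62.82 m

Phase 1 (powered ascent): v₀ = 0 m/s, a = 19 m/s².
v = v₀ + at = 0 + (19)(1.5) = 28.5 m/s
Δx = v₀t + ½at² = 0·1.5 + 0.5·19·1.5² = 21.4 m

Phase 2 (coasting upward): v₀ = 28.5 m/s, a = -9.8 m/s².
v = v₀ + at → t = (0 − 28.5) / -9.8 = 2.91 s
v² = v₀² + 2aΔx → Δx = (0² − 28.5²)/(2·-9.8) = 41.4 m
Maximum height = 21.4 + 41.4 = 62.8 m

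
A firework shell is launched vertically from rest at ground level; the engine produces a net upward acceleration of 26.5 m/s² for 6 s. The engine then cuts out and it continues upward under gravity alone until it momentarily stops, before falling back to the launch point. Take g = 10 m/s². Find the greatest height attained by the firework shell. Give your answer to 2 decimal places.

1741.05 m

Phase 1 (powered ascent): v₀ = 0 m/s, a = 26.5 m/s².
v = v₀ + at = 0 + (26.5)(6) = 159 m/s
Δx = v₀t + ½at² = 0·6 + 0.5·26.5·6² = 477 m

Phase 2 (coasting upward): v₀ = 159 m/s, a = -10 m/s².
v = v₀ + at → t = (0 − 159) / -10 = 15.9 s
v² = v₀² + 2aΔx → Δx = (0² − 159²)/(2·-10) = 1260 m
Maximum height = 477 + 1260 = 1740 m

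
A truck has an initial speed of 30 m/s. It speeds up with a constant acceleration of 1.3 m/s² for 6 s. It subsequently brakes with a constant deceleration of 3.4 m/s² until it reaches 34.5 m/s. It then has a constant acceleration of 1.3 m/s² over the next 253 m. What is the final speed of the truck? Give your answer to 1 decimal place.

Phase 1 (accelerating): v₀ = 30.0 m/s, a = 1.3 m/s².
v = v₀ + at = 30.0 + (1.3)(6) = 37.8 m/s
Δx = v₀t + ½at² = 30.0·6 + 0.5·1.3·6² = 203 m

Phase 2 (decelerating): v₀ = 37.8 m/s, a = -3.4 m/s².
v = v₀ + at → t = (34.5 − 37.8) / -3.4 = 0.971 s
v² = v₀² + 2aΔx → Δx = (34.5² − 37.8²)/(2·-3.4) = 35.1 m

Phase 3 (accelerating): v₀ = 34.5 m/s, a = 1.3 m/s².
v² = v₀² + 2aΔx = 34.5² + 2·1.3·253 = 1850 → v = 43.0 m/s
t = (v − v₀)/a = (43.0 − 34.5)/1.3 = 6.53 s
Final speed = 43.0 m/s

43.0 m/s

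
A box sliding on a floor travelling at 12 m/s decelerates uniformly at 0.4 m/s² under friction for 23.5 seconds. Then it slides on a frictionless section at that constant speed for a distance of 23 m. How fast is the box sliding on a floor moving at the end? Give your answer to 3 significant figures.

Phase 1 (decelerating): v₀ = 12.0 m/s, a = -0.4 m/s².
v = v₀ + at = 12.0 + (-0.4)(23.5) = 2.60 m/s
Δx = v₀t + ½at² = 12.0·23.5 + 0.5·-0.4·23.5² = 172 m

Phase 2 (constant speed): v₀ = 2.60 m/s, a = 0 m/s².
Constant speed: t = d/v = 23/2.60 = 8.85 s
Final speed = 2.60 m/s

2.60 m/s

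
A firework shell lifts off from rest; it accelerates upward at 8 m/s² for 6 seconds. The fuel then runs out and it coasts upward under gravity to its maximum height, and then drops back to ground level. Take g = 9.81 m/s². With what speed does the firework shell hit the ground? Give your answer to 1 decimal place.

71.6 m/s

Phase 1 (powered ascent): v₀ = 0 m/s, a = 8 m/s².
v = v₀ + at = 0 + (8)(6) = 48.0 m/s
Δx = v₀t + ½at² = 0·6 + 0.5·8·6² = 144 m

Phase 2 (coasting upward): v₀ = 48.0 m/s, a = -9.81 m/s².
v = v₀ + at → t = (0 − 48.0) / -9.81 = 4.89 s
v² = v₀² + 2aΔx → Δx = (0² − 48.0²)/(2·-9.81) = 117 m

Phase 3 (free fall): v₀ = 0 m/s, a = -9.81 m/s².
Falls 261 m from rest: t = √(2·261/9.81) = 7.30 s; v = g·t = 71.6 m/s.
Impact speed = 71.6 m/s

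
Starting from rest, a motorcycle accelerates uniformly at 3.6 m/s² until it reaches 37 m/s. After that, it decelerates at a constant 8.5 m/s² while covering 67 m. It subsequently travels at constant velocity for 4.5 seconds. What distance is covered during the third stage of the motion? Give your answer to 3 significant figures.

68.2 m

Phase 1 (accelerating): v₀ = 0 m/s, a = 3.6 m/s².
v = v₀ + at → t = (37 − 0) / 3.6 = 10.3 s
v² = v₀² + 2aΔx → Δx = (37² − 0²)/(2·3.6) = 190 m

Phase 2 (decelerating): v₀ = 37.0 m/s, a = -8.5 m/s².
v² = v₀² + 2aΔx = 37.0² + 2·-8.5·67 = 230 → v = 15.2 m/s
t = (v − v₀)/a = (15.2 − 37.0)/-8.5 = 2.57 s

Phase 3 (constant speed): v₀ = 15.2 m/s, a = 0 m/s².
v = v₀ + at = 15.2 + (0)(4.5) = 15.2 m/s
Δx = v₀t + ½at² = 15.2·4.5 + 0.5·0·4.5² = 68.2 m
Distance in phase 3 = 68.2 m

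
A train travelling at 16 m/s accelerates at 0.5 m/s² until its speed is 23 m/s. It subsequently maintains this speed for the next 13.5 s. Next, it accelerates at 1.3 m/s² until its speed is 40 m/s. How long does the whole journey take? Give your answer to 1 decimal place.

40.6 s

Phase 1 (accelerating): v₀ = 16.0 m/s, a = 0.5 m/s².
v = v₀ + at → t = (23 − 16.0) / 0.5 = 14.0 s
v² = v₀² + 2aΔx → Δx = (23² − 16.0²)/(2·0.5) = 273 m

Phase 2 (constant speed): v₀ = 23.0 m/s, a = 0 m/s².
v = v₀ + at = 23.0 + (0)(13.5) = 23.0 m/s
Δx = v₀t + ½at² = 23.0·13.5 + 0.5·0·13.5² = 310 m

Phase 3 (accelerating): v₀ = 23.0 m/s, a = 1.3 m/s².
v = v₀ + at → t = (40 − 23.0) / 1.3 = 13.1 s
v² = v₀² + 2aΔx → Δx = (40² − 23.0²)/(2·1.3) = 412 m
Total time = 14.0 + 13.5 + 13.1 = 40.6 s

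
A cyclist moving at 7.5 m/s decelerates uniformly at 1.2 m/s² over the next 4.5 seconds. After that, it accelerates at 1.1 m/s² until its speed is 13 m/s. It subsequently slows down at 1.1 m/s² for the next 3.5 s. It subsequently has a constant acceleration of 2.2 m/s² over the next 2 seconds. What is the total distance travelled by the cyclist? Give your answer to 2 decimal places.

Phase 1 (decelerating): v₀ = 7.50 m/s, a = -1.2 m/s².
v = v₀ + at = 7.50 + (-1.2)(4.5) = 2.10 m/s
Δx = v₀t + ½at² = 7.50·4.5 + 0.5·-1.2·4.5² = 21.6 m

Phase 2 (accelerating): v₀ = 2.10 m/s, a = 1.1 m/s².
v = v₀ + at → t = (13 − 2.10) / 1.1 = 9.91 s
v² = v₀² + 2aΔx → Δx = (13² − 2.10²)/(2·1.1) = 74.8 m

Phase 3 (decelerating): v₀ = 13.0 m/s, a = -1.1 m/s².
v = v₀ + at = 13.0 + (-1.1)(3.5) = 9.15 m/s
Δx = v₀t + ½at² = 13.0·3.5 + 0.5·-1.1·3.5² = 38.8 m

Phase 4 (accelerating): v₀ = 9.15 m/s, a = 2.2 m/s².
v = v₀ + at = 9.15 + (2.2)(2) = 13.5 m/s
Δx = v₀t + ½at² = 9.15·2 + 0.5·2.2·2² = 22.7 m
Total distance = 21.6 + 74.8 + 38.8 + 22.7 = 158 m

157.88 m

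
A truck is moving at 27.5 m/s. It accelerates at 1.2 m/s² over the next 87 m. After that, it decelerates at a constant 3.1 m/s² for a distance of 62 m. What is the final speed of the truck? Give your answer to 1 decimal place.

24.1 m/s

Phase 1 (accelerating): v₀ = 27.5 m/s, a = 1.2 m/s².
v² = v₀² + 2aΔx = 27.5² + 2·1.2·87 = 965 → v = 31.1 m/s
t = (v − v₀)/a = (31.1 − 27.5)/1.2 = 2.97 s

Phase 2 (decelerating): v₀ = 31.1 m/s, a = -3.1 m/s².
v² = v₀² + 2aΔx = 31.1² + 2·-3.1·62 = 581 → v = 24.1 m/s
t = (v − v₀)/a = (24.1 − 31.1)/-3.1 = 2.25 s
Final speed = 24.1 m/s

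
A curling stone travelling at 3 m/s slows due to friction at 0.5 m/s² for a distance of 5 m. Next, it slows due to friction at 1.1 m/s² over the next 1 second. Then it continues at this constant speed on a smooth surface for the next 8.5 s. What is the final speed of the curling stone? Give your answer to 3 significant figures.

Phase 1 (decelerating): v₀ = 3.00 m/s, a = -0.5 m/s².
v² = v₀² + 2aΔx = 3.00² + 2·-0.5·5 = 4.00 → v = 2.00 m/s
t = (v − v₀)/a = (2.00 − 3.00)/-0.5 = 2.00 s

Phase 2 (decelerating): v₀ = 2.00 m/s, a = -1.1 m/s².
v = v₀ + at = 2.00 + (-1.1)(1) = 0.900 m/s
Δx = v₀t + ½at² = 2.00·1 + 0.5·-1.1·1² = 1.45 m

Phase 3 (constant speed): v₀ = 0.900 m/s, a = 0 m/s².
v = v₀ + at = 0.900 + (0)(8.5) = 0.900 m/s
Δx = v₀t + ½at² = 0.900·8.5 + 0.5·0·8.5² = 7.65 m
Final speed = 0.900 m/s

0.900 m/s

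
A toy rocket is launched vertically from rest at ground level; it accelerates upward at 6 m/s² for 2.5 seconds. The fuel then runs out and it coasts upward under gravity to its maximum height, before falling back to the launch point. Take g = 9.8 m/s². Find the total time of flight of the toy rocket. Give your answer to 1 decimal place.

Phase 1 (powered ascent): v₀ = 0 m/s, a = 6 m/s².
v = v₀ + at = 0 + (6)(2.5) = 15.0 m/s
Δx = v₀t + ½at² = 0·2.5 + 0.5·6·2.5² = 18.8 m

Phase 2 (coasting upward): v₀ = 15.0 m/s, a = -9.8 m/s².
v = v₀ + at → t = (0 − 15.0) / -9.8 = 1.53 s
v² = v₀² + 2aΔx → Δx = (0² − 15.0²)/(2·-9.8) = 11.5 m

Phase 3 (free fall): v₀ = 0 m/s, a = -9.8 m/s².
Falls 30.2 m from rest: t = √(2·30.2/9.8) = 2.48 s; v = g·t = 24.3 m/s.
Total time = 2.50 + 1.53 + 2.48 = 6.51 s

6.5 s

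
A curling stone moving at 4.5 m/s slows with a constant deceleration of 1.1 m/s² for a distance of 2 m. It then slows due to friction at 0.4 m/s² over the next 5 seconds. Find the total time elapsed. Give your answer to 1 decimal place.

Phase 1 (decelerating): v₀ = 4.50 m/s, a = -1.1 m/s².
v² = v₀² + 2aΔx = 4.50² + 2·-1.1·2 = 15.8 → v = 3.98 m/s
t = (v − v₀)/a = (3.98 − 4.50)/-1.1 = 0.472 s

Phase 2 (decelerating): v₀ = 3.98 m/s, a = -0.4 m/s².
v = v₀ + at = 3.98 + (-0.4)(5) = 1.98 m/s
Δx = v₀t + ½at² = 3.98·5 + 0.5·-0.4·5² = 14.9 m
Total time = 0.472 + 5.00 = 5.47 s

5.5 s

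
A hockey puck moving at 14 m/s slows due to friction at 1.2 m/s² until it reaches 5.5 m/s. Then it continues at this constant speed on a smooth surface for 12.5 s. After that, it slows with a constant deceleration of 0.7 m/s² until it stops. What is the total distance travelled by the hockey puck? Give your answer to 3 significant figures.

Phase 1 (decelerating): v₀ = 14.0 m/s, a = -1.2 m/s².
v = v₀ + at → t = (5.5 − 14.0) / -1.2 = 7.08 s
v² = v₀² + 2aΔx → Δx = (5.5² − 14.0²)/(2·-1.2) = 69.1 m

Phase 2 (constant speed): v₀ = 5.50 m/s, a = 0 m/s².
v = v₀ + at = 5.50 + (0)(12.5) = 5.50 m/s
Δx = v₀t + ½at² = 5.50·12.5 + 0.5·0·12.5² = 68.8 m

Phase 3 (decelerating): v₀ = 5.50 m/s, a = -0.7 m/s².
v = v₀ + at → t = (0 − 5.50) / -0.7 = 7.86 s
v² = v₀² + 2aΔx → Δx = (0² − 5.50²)/(2·-0.7) = 21.6 m
Total distance = 69.1 + 68.8 + 21.6 = 159 m

159 m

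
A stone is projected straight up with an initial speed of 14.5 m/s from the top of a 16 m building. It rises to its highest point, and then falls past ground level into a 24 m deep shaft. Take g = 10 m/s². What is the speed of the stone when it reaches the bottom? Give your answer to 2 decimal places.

31.78 m/s

Phase 1 (rising): v₀ = 14.5 m/s, a = -10 m/s².
v = v₀ + at → t = (0 − 14.5) / -10 = 1.45 s
v² = v₀² + 2aΔx → Δx = (0² − 14.5²)/(2·-10) = 10.5 m

Phase 2 (falling): v₀ = 0 m/s, a = -10 m/s².
Falls 50.5 m from rest: t = √(2·50.5/10) = 3.18 s; v = g·t = 31.8 m/s.
Final speed = 31.8 m/s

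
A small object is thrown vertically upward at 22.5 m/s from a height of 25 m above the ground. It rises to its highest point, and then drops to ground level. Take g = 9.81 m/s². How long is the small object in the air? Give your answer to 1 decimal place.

5.5 s

Phase 1 (rising): v₀ = 22.5 m/s, a = -9.81 m/s².
v = v₀ + at → t = (0 − 22.5) / -9.81 = 2.29 s
v² = v₀² + 2aΔx → Δx = (0² − 22.5²)/(2·-9.81) = 25.8 m

Phase 2 (falling): v₀ = 0 m/s, a = -9.81 m/s².
Falls 50.8 m from rest: t = √(2·50.8/9.81) = 3.22 s; v = g·t = 31.6 m/s.
Total time = 2.29 + 3.22 = 5.51 s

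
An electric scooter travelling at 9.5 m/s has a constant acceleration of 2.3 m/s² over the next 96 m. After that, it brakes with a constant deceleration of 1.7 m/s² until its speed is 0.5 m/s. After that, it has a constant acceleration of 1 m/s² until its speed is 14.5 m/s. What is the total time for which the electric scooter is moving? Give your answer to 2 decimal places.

Phase 1 (accelerating): v₀ = 9.50 m/s, a = 2.3 m/s².
v² = v₀² + 2aΔx = 9.50² + 2·2.3·96 = 532 → v = 23.1 m/s
t = (v − v₀)/a = (23.1 − 9.50)/2.3 = 5.90 s

Phase 2 (decelerating): v₀ = 23.1 m/s, a = -1.7 m/s².
v = v₀ + at → t = (0.5 − 23.1) / -1.7 = 13.3 s
v² = v₀² + 2aΔx → Δx = (0.5² − 23.1²)/(2·-1.7) = 156 m

Phase 3 (accelerating): v₀ = 0.500 m/s, a = 1 m/s².
v = v₀ + at → t = (14.5 − 0.500) / 1 = 14.0 s
v² = v₀² + 2aΔx → Δx = (14.5² − 0.500²)/(2·1) = 105 m
Total time = 5.90 + 13.3 + 14.0 = 33.2 s

33.17 s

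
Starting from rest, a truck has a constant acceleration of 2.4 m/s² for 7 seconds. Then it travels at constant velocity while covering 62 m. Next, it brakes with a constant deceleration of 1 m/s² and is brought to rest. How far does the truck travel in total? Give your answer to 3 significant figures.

262 m

Phase 1 (accelerating): v₀ = 0 m/s, a = 2.4 m/s².
v = v₀ + at = 0 + (2.4)(7) = 16.8 m/s
Δx = v₀t + ½at² = 0·7 + 0.5·2.4·7² = 58.8 m

Phase 2 (constant speed): v₀ = 16.8 m/s, a = 0 m/s².
Constant speed: t = d/v = 62/16.8 = 3.69 s

Phase 3 (decelerating): v₀ = 16.8 m/s, a = -1 m/s².
v = v₀ + at → t = (0 − 16.8) / -1 = 16.8 s
v² = v₀² + 2aΔx → Δx = (0² − 16.8²)/(2·-1) = 141 m
Total distance = 58.8 + 62.0 + 141 = 262 m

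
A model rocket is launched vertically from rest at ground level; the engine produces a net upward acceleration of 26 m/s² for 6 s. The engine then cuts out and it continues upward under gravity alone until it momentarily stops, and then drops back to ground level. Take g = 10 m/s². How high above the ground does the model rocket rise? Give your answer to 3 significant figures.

Phase 1 (powered ascent): v₀ = 0 m/s, a = 26 m/s².
v = v₀ + at = 0 + (26)(6) = 156 m/s
Δx = v₀t + ½at² = 0·6 + 0.5·26·6² = 468 m

Phase 2 (coasting upward): v₀ = 156 m/s, a = -10 m/s².
v = v₀ + at → t = (0 − 156) / -10 = 15.6 s
v² = v₀² + 2aΔx → Δx = (0² − 156²)/(2·-10) = 1220 m
Maximum height = 468 + 1220 = 1680 m

1680 m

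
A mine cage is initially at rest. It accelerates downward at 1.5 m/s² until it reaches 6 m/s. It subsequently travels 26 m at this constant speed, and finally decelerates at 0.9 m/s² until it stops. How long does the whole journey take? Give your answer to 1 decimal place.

15.0 s

Phase 1 (accelerating): v₀ = 0 m/s, a = 1.5 m/s².
v = v₀ + at → t = (6 − 0) / 1.5 = 4.00 s
v² = v₀² + 2aΔx → Δx = (6² − 0²)/(2·1.5) = 12.0 m

Phase 2 (constant speed): v₀ = 6.00 m/s, a = 0 m/s².
Constant speed: t = d/v = 26/6.00 = 4.33 s

Phase 3 (decelerating): v₀ = 6.00 m/s, a = -0.9 m/s².
v = v₀ + at → t = (0 − 6.00) / -0.9 = 6.67 s
v² = v₀² + 2aΔx → Δx = (0² − 6.00²)/(2·-0.9) = 20.0 m
Total time = 4.00 + 4.33 + 6.67 = 15.0 s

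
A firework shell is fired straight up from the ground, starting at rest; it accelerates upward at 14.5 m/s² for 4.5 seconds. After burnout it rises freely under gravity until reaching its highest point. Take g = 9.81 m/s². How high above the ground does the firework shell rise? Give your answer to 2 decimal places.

Phase 1 (powered ascent): v₀ = 0 m/s, a = 14.5 m/s².
v = v₀ + at = 0 + (14.5)(4.5) = 65.2 m/s
Δx = v₀t + ½at² = 0·4.5 + 0.5·14.5·4.5² = 147 m

Phase 2 (coasting upward): v₀ = 65.2 m/s, a = -9.81 m/s².
v = v₀ + at → t = (0 − 65.2) / -9.81 = 6.65 s
v² = v₀² + 2aΔx → Δx = (0² − 65.2²)/(2·-9.81) = 217 m
Maximum height = 147 + 217 = 364 m

363.81 m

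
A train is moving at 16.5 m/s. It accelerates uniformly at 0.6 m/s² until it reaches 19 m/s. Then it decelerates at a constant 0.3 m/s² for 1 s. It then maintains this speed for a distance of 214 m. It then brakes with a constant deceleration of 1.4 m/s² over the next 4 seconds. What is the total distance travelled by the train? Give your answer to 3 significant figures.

370 m

Phase 1 (accelerating): v₀ = 16.5 m/s, a = 0.6 m/s².
v = v₀ + at → t = (19 − 16.5) / 0.6 = 4.17 s
v² = v₀² + 2aΔx → Δx = (19² − 16.5²)/(2·0.6) = 74.0 m

Phase 2 (decelerating): v₀ = 19.0 m/s, a = -0.3 m/s².
v = v₀ + at = 19.0 + (-0.3)(1) = 18.7 m/s
Δx = v₀t + ½at² = 19.0·1 + 0.5·-0.3·1² = 18.9 m

Phase 3 (constant speed): v₀ = 18.7 m/s, a = 0 m/s².
Constant speed: t = d/v = 214/18.7 = 11.4 s

Phase 4 (decelerating): v₀ = 18.7 m/s, a = -1.4 m/s².
v = v₀ + at = 18.7 + (-1.4)(4) = 13.1 m/s
Δx = v₀t + ½at² = 18.7·4 + 0.5·-1.4·4² = 63.6 m
Total distance = 74.0 + 18.9 + 214 + 63.6 = 370 m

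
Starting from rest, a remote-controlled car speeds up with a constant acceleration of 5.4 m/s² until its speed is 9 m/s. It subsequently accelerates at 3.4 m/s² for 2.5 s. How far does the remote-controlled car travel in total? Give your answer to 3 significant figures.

Phase 1 (accelerating): v₀ = 0 m/s, a = 5.4 m/s².
v = v₀ + at → t = (9 − 0) / 5.4 = 1.67 s
v² = v₀² + 2aΔx → Δx = (9² − 0²)/(2·5.4) = 7.50 m

Phase 2 (accelerating): v₀ = 9.00 m/s, a = 3.4 m/s².
v = v₀ + at = 9.00 + (3.4)(2.5) = 17.5 m/s
Δx = v₀t + ½at² = 9.00·2.5 + 0.5·3.4·2.5² = 33.1 m
Total distance = 7.50 + 33.1 = 40.6 m

40.6 m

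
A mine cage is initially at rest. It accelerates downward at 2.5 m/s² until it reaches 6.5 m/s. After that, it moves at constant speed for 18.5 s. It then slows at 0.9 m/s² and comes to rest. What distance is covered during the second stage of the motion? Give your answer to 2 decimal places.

120.25 m

Phase 1 (accelerating): v₀ = 0 m/s, a = 2.5 m/s².
v = v₀ + at → t = (6.5 − 0) / 2.5 = 2.60 s
v² = v₀² + 2aΔx → Δx = (6.5² − 0²)/(2·2.5) = 8.45 m

Phase 2 (constant speed): v₀ = 6.50 m/s, a = 0 m/s².
v = v₀ + at = 6.50 + (0)(18.5) = 6.50 m/s
Δx = v₀t + ½at² = 6.50·18.5 + 0.5·0·18.5² = 120 m
Distance in phase 2 = 120 m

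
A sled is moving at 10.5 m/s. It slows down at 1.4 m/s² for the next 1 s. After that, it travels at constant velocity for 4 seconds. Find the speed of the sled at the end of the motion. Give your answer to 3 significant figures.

9.10 m/s

Phase 1 (decelerating): v₀ = 10.5 m/s, a = -1.4 m/s².
v = v₀ + at = 10.5 + (-1.4)(1) = 9.10 m/s
Δx = v₀t + ½at² = 10.5·1 + 0.5·-1.4·1² = 9.80 m

Phase 2 (constant speed): v₀ = 9.10 m/s, a = 0 m/s².
v = v₀ + at = 9.10 + (0)(4) = 9.10 m/s
Δx = v₀t + ½at² = 9.10·4 + 0.5·0·4² = 36.4 m
Final speed = 9.10 m/s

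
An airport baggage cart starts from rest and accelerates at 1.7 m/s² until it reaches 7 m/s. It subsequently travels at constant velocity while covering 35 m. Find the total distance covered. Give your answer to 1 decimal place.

Phase 1 (accelerating): v₀ = 0 m/s, a = 1.7 m/s².
v = v₀ + at → t = (7 − 0) / 1.7 = 4.12 s
v² = v₀² + 2aΔx → Δx = (7² − 0²)/(2·1.7) = 14.4 m

Phase 2 (constant speed): v₀ = 7.00 m/s, a = 0 m/s².
Constant speed: t = d/v = 35/7.00 = 5.00 s
Total distance = 14.4 + 35.0 = 49.4 m

49.4 m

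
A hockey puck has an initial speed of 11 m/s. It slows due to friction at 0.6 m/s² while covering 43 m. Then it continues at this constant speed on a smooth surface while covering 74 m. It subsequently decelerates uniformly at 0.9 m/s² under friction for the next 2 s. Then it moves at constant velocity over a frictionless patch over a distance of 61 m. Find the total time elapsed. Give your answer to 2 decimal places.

Phase 1 (decelerating): v₀ = 11.0 m/s, a = -0.6 m/s².
v² = v₀² + 2aΔx = 11.0² + 2·-0.6·43 = 69.4 → v = 8.33 m/s
t = (v − v₀)/a = (8.33 − 11.0)/-0.6 = 4.45 s

Phase 2 (constant speed): v₀ = 8.33 m/s, a = 0 m/s².
Constant speed: t = d/v = 74/8.33 = 8.88 s

Phase 3 (decelerating): v₀ = 8.33 m/s, a = -0.9 m/s².
v = v₀ + at = 8.33 + (-0.9)(2) = 6.53 m/s
Δx = v₀t + ½at² = 8.33·2 + 0.5·-0.9·2² = 14.9 m

Phase 4 (constant speed): v₀ = 6.53 m/s, a = 0 m/s².
Constant speed: t = d/v = 61/6.53 = 9.34 s
Total time = 4.45 + 8.88 + 2.00 + 9.34 = 24.7 s

24.67 s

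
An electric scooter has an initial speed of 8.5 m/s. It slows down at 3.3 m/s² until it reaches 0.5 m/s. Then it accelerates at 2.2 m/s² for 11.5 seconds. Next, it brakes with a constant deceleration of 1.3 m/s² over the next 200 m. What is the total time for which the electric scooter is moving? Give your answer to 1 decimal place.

Phase 1 (decelerating): v₀ = 8.50 m/s, a = -3.3 m/s².
v = v₀ + at → t = (0.5 − 8.50) / -3.3 = 2.42 s
v² = v₀² + 2aΔx → Δx = (0.5² − 8.50²)/(2·-3.3) = 10.9 m

Phase 2 (accelerating): v₀ = 0.500 m/s, a = 2.2 m/s².
v = v₀ + at = 0.500 + (2.2)(11.5) = 25.8 m/s
Δx = v₀t + ½at² = 0.500·11.5 + 0.5·2.2·11.5² = 151 m

Phase 3 (decelerating): v₀ = 25.8 m/s, a = -1.3 m/s².
v² = v₀² + 2aΔx = 25.8² + 2·-1.3·200 = 146 → v = 12.1 m/s
t = (v − v₀)/a = (12.1 − 25.8)/-1.3 = 10.6 s
Total time = 2.42 + 11.5 + 10.6 = 24.5 s

24.5 s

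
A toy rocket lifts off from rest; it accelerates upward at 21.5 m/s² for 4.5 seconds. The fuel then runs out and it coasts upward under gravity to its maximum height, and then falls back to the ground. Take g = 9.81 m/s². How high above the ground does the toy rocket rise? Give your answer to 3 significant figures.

695 m

Phase 1 (powered ascent): v₀ = 0 m/s, a = 21.5 m/s².
v = v₀ + at = 0 + (21.5)(4.5) = 96.8 m/s
Δx = v₀t + ½at² = 0·4.5 + 0.5·21.5·4.5² = 218 m

Phase 2 (coasting upward): v₀ = 96.8 m/s, a = -9.81 m/s².
v = v₀ + at → t = (0 − 96.8) / -9.81 = 9.86 s
v² = v₀² + 2aΔx → Δx = (0² − 96.8²)/(2·-9.81) = 477 m
Maximum height = 218 + 477 = 695 m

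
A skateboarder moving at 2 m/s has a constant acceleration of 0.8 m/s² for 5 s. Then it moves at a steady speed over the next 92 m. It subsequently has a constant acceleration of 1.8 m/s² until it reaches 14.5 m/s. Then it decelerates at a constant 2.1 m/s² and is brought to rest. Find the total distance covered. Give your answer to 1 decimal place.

210.5 m

Phase 1 (accelerating): v₀ = 2.00 m/s, a = 0.8 m/s².
v = v₀ + at = 2.00 + (0.8)(5) = 6.00 m/s
Δx = v₀t + ½at² = 2.00·5 + 0.5·0.8·5² = 20.0 m

Phase 2 (constant speed): v₀ = 6.00 m/s, a = 0 m/s².
Constant speed: t = d/v = 92/6.00 = 15.3 s

Phase 3 (accelerating): v₀ = 6.00 m/s, a = 1.8 m/s².
v = v₀ + at → t = (14.5 − 6.00) / 1.8 = 4.72 s
v² = v₀² + 2aΔx → Δx = (14.5² − 6.00²)/(2·1.8) = 48.4 m

Phase 4 (decelerating): v₀ = 14.5 m/s, a = -2.1 m/s².
v = v₀ + at → t = (0 − 14.5) / -2.1 = 6.90 s
v² = v₀² + 2aΔx → Δx = (0² − 14.5²)/(2·-2.1) = 50.1 m
Total distance = 20.0 + 92.0 + 48.4 + 50.1 = 210 m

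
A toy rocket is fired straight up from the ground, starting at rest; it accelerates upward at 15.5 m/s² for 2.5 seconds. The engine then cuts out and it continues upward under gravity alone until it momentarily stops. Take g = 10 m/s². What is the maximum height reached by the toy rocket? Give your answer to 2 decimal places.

Phase 1 (powered ascent): v₀ = 0 m/s, a = 15.5 m/s².
v = v₀ + at = 0 + (15.5)(2.5) = 38.8 m/s
Δx = v₀t + ½at² = 0·2.5 + 0.5·15.5·2.5² = 48.4 m

Phase 2 (coasting upward): v₀ = 38.8 m/s, a = -10 m/s².
v = v₀ + at → t = (0 − 38.8) / -10 = 3.88 s
v² = v₀² + 2aΔx → Δx = (0² − 38.8²)/(2·-10) = 75.1 m
Maximum height = 48.4 + 75.1 = 124 m

123.52 m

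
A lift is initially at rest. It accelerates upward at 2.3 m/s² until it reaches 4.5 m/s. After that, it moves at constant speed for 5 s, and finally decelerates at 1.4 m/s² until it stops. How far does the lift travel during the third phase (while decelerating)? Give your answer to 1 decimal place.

Phase 1 (accelerating): v₀ = 0 m/s, a = 2.3 m/s².
v = v₀ + at → t = (4.5 − 0) / 2.3 = 1.96 s
v² = v₀² + 2aΔx → Δx = (4.5² − 0²)/(2·2.3) = 4.40 m

Phase 2 (constant speed): v₀ = 4.50 m/s, a = 0 m/s².
v = v₀ + at = 4.50 + (0)(5) = 4.50 m/s
Δx = v₀t + ½at² = 4.50·5 + 0.5·0·5² = 22.5 m

Phase 3 (decelerating): v₀ = 4.50 m/s, a = -1.4 m/s².
v = v₀ + at → t = (0 − 4.50) / -1.4 = 3.21 s
v² = v₀² + 2aΔx → Δx = (0² − 4.50²)/(2·-1.4) = 7.23 m
Distance in phase 3 = 7.23 m

7.2 m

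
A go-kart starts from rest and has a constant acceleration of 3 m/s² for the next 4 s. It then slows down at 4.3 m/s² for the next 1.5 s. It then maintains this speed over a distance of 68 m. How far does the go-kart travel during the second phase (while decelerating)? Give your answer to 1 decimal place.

Phase 1 (accelerating): v₀ = 0 m/s, a = 3 m/s².
v = v₀ + at = 0 + (3)(4) = 12.0 m/s
Δx = v₀t + ½at² = 0·4 + 0.5·3·4² = 24.0 m

Phase 2 (decelerating): v₀ = 12.0 m/s, a = -4.3 m/s².
v = v₀ + at = 12.0 + (-4.3)(1.5) = 5.55 m/s
Δx = v₀t + ½at² = 12.0·1.5 + 0.5·-4.3·1.5² = 13.2 m
Distance in phase 2 = 13.2 m

13.2 m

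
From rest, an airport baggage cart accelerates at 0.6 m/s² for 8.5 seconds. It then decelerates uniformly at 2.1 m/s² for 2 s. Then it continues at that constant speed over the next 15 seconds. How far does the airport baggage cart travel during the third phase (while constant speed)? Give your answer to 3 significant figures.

13.5 m

Phase 1 (accelerating): v₀ = 0 m/s, a = 0.6 m/s².
v = v₀ + at = 0 + (0.6)(8.5) = 5.10 m/s
Δx = v₀t + ½at² = 0·8.5 + 0.5·0.6·8.5² = 21.7 m

Phase 2 (decelerating): v₀ = 5.10 m/s, a = -2.1 m/s².
v = v₀ + at = 5.10 + (-2.1)(2) = 0.900 m/s
Δx = v₀t + ½at² = 5.10·2 + 0.5·-2.1·2² = 6.00 m

Phase 3 (constant speed): v₀ = 0.900 m/s, a = 0 m/s².
v = v₀ + at = 0.900 + (0)(15) = 0.900 m/s
Δx = v₀t + ½at² = 0.900·15 + 0.5·0·15² = 13.5 m
Distance in phase 3 = 13.5 m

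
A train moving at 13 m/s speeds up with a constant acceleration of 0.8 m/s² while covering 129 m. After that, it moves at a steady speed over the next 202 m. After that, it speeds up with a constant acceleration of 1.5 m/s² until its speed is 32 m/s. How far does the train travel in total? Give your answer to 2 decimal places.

Phase 1 (accelerating): v₀ = 13.0 m/s, a = 0.8 m/s².
v² = v₀² + 2aΔx = 13.0² + 2·0.8·129 = 375 → v = 19.4 m/s
t = (v − v₀)/a = (19.4 − 13.0)/0.8 = 7.97 s

Phase 2 (constant speed): v₀ = 19.4 m/s, a = 0 m/s².
Constant speed: t = d/v = 202/19.4 = 10.4 s

Phase 3 (accelerating): v₀ = 19.4 m/s, a = 1.5 m/s².
v = v₀ + at → t = (32 − 19.4) / 1.5 = 8.42 s
v² = v₀² + 2aΔx → Δx = (32² − 19.4²)/(2·1.5) = 216 m
Total distance = 129 + 202 + 216 = 547 m

547.20 m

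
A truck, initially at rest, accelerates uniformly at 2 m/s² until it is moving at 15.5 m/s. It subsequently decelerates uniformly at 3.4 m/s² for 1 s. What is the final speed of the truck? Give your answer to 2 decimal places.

Phase 1 (accelerating): v₀ = 0 m/s, a = 2 m/s².
v = v₀ + at → t = (15.5 − 0) / 2 = 7.75 s
v² = v₀² + 2aΔx → Δx = (15.5² − 0²)/(2·2) = 60.1 m

Phase 2 (decelerating): v₀ = 15.5 m/s, a = -3.4 m/s².
v = v₀ + at = 15.5 + (-3.4)(1) = 12.1 m/s
Δx = v₀t + ½at² = 15.5·1 + 0.5·-3.4·1² = 13.8 m
Final speed = 12.1 m/s

12.10 m/s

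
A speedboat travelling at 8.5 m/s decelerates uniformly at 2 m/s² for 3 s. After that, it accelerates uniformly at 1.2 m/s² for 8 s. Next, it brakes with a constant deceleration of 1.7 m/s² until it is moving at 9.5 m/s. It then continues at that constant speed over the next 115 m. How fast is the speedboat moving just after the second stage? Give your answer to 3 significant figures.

12.1 m/s

Phase 1 (decelerating): v₀ = 8.50 m/s, a = -2 m/s².
v = v₀ + at = 8.50 + (-2)(3) = 2.50 m/s
Δx = v₀t + ½at² = 8.50·3 + 0.5·-2·3² = 16.5 m

Phase 2 (accelerating): v₀ = 2.50 m/s, a = 1.2 m/s².
v = v₀ + at = 2.50 + (1.2)(8) = 12.1 m/s
Δx = v₀t + ½at² = 2.50·8 + 0.5·1.2·8² = 58.4 m
Speed at end of phase 2 = 12.1 m/s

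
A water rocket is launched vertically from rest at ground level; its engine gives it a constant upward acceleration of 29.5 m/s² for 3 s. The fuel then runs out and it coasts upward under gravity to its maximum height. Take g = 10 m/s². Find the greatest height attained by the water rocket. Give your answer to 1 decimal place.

Phase 1 (powered ascent): v₀ = 0 m/s, a = 29.5 m/s².
v = v₀ + at = 0 + (29.5)(3) = 88.5 m/s
Δx = v₀t + ½at² = 0·3 + 0.5·29.5·3² = 133 m

Phase 2 (coasting upward): v₀ = 88.5 m/s, a = -10 m/s².
v = v₀ + at → t = (0 − 88.5) / -10 = 8.85 s
v² = v₀² + 2aΔx → Δx = (0² − 88.5²)/(2·-10) = 392 m
Maximum height = 133 + 392 = 524 m

524.4 m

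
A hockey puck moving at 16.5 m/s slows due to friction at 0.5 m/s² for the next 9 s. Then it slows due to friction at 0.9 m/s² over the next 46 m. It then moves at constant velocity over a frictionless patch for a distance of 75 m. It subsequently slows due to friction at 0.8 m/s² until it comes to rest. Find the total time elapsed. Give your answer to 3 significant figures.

33.0 s

Phase 1 (decelerating): v₀ = 16.5 m/s, a = -0.5 m/s².
v = v₀ + at = 16.5 + (-0.5)(9) = 12.0 m/s
Δx = v₀t + ½at² = 16.5·9 + 0.5·-0.5·9² = 128 m

Phase 2 (decelerating): v₀ = 12.0 m/s, a = -0.9 m/s².
v² = v₀² + 2aΔx = 12.0² + 2·-0.9·46 = 61.2 → v = 7.82 m/s
t = (v − v₀)/a = (7.82 − 12.0)/-0.9 = 4.64 s

Phase 3 (constant speed): v₀ = 7.82 m/s, a = 0 m/s².
Constant speed: t = d/v = 75/7.82 = 9.59 s

Phase 4 (decelerating): v₀ = 7.82 m/s, a = -0.8 m/s².
v = v₀ + at → t = (0 − 7.82) / -0.8 = 9.78 s
v² = v₀² + 2aΔx → Δx = (0² − 7.82²)/(2·-0.8) = 38.2 m
Total time = 9.00 + 4.64 + 9.59 + 9.78 = 33.0 s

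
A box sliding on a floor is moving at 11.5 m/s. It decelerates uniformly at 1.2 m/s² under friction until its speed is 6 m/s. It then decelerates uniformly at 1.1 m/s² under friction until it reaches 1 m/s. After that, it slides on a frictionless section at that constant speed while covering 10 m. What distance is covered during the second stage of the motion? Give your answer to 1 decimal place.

15.9 m

Phase 1 (decelerating): v₀ = 11.5 m/s, a = -1.2 m/s².
v = v₀ + at → t = (6 − 11.5) / -1.2 = 4.58 s
v² = v₀² + 2aΔx → Δx = (6² − 11.5²)/(2·-1.2) = 40.1 m

Phase 2 (decelerating): v₀ = 6.00 m/s, a = -1.1 m/s².
v = v₀ + at → t = (1 − 6.00) / -1.1 = 4.55 s
v² = v₀² + 2aΔx → Δx = (1² − 6.00²)/(2·-1.1) = 15.9 m
Distance in phase 2 = 15.9 m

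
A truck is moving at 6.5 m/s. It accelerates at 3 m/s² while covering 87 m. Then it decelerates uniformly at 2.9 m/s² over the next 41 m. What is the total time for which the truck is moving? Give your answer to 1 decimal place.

Phase 1 (accelerating): v₀ = 6.50 m/s, a = 3 m/s².
v² = v₀² + 2aΔx = 6.50² + 2·3·87 = 564 → v = 23.8 m/s
t = (v − v₀)/a = (23.8 − 6.50)/3 = 5.75 s

Phase 2 (decelerating): v₀ = 23.8 m/s, a = -2.9 m/s².
v² = v₀² + 2aΔx = 23.8² + 2·-2.9·41 = 326 → v = 18.1 m/s
t = (v − v₀)/a = (18.1 − 23.8)/-2.9 = 1.96 s
Total time = 5.75 + 1.96 = 7.71 s

7.7 s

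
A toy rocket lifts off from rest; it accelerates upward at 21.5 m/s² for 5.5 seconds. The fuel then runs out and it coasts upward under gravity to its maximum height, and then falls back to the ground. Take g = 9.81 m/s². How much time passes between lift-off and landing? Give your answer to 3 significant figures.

Phase 1 (powered ascent): v₀ = 0 m/s, a = 21.5 m/s².
v = v₀ + at = 0 + (21.5)(5.5) = 118 m/s
Δx = v₀t + ½at² = 0·5.5 + 0.5·21.5·5.5² = 325 m

Phase 2 (coasting upward): v₀ = 118 m/s, a = -9.81 m/s².
v = v₀ + at → t = (0 − 118) / -9.81 = 12.1 s
v² = v₀² + 2aΔx → Δx = (0² − 118²)/(2·-9.81) = 713 m

Phase 3 (free fall): v₀ = 0 m/s, a = -9.81 m/s².
Falls 1040 m from rest: t = √(2·1040/9.81) = 14.5 s; v = g·t = 143 m/s.
Total time = 5.50 + 12.1 + 14.5 = 32.1 s

32.1 s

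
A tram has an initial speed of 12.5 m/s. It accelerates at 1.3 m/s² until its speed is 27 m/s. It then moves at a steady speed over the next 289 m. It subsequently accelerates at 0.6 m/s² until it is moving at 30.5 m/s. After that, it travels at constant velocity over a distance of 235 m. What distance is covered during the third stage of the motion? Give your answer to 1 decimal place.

167.7 m

Phase 1 (accelerating): v₀ = 12.5 m/s, a = 1.3 m/s².
v = v₀ + at → t = (27 − 12.5) / 1.3 = 11.2 s
v² = v₀² + 2aΔx → Δx = (27² − 12.5²)/(2·1.3) = 220 m

Phase 2 (constant speed): v₀ = 27.0 m/s, a = 0 m/s².
Constant speed: t = d/v = 289/27.0 = 10.7 s

Phase 3 (accelerating): v₀ = 27.0 m/s, a = 0.6 m/s².
v = v₀ + at → t = (30.5 − 27.0) / 0.6 = 5.83 s
v² = v₀² + 2aΔx → Δx = (30.5² − 27.0²)/(2·0.6) = 168 m
Distance in phase 3 = 168 m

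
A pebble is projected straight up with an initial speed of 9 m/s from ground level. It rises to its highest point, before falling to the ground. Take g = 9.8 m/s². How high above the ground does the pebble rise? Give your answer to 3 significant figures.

Phase 1 (rising): v₀ = 9.00 m/s, a = -9.8 m/s².
v = v₀ + at → t = (0 − 9.00) / -9.8 = 0.918 s
v² = v₀² + 2aΔx → Δx = (0² − 9.00²)/(2·-9.8) = 4.13 m
Maximum height = 4.13 m

4.13 m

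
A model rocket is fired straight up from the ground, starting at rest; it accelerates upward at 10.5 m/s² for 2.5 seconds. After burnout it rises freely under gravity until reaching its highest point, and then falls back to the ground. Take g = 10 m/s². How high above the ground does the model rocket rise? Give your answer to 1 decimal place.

67.3 m

Phase 1 (powered ascent): v₀ = 0 m/s, a = 10.5 m/s².
v = v₀ + at = 0 + (10.5)(2.5) = 26.2 m/s
Δx = v₀t + ½at² = 0·2.5 + 0.5·10.5·2.5² = 32.8 m

Phase 2 (coasting upward): v₀ = 26.2 m/s, a = -10 m/s².
v = v₀ + at → t = (0 − 26.2) / -10 = 2.62 s
v² = v₀² + 2aΔx → Δx = (0² − 26.2²)/(2·-10) = 34.5 m
Maximum height = 32.8 + 34.5 = 67.3 m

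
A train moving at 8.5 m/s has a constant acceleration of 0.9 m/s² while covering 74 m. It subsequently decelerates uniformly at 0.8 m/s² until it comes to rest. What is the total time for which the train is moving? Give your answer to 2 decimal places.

Phase 1 (accelerating): v₀ = 8.50 m/s, a = 0.9 m/s².
v² = v₀² + 2aΔx = 8.50² + 2·0.9·74 = 205 → v = 14.3 m/s
t = (v − v₀)/a = (14.3 − 8.50)/0.9 = 6.48 s

Phase 2 (decelerating): v₀ = 14.3 m/s, a = -0.8 m/s².
v = v₀ + at → t = (0 − 14.3) / -0.8 = 17.9 s
v² = v₀² + 2aΔx → Δx = (0² − 14.3²)/(2·-0.8) = 128 m
Total time = 6.48 + 17.9 = 24.4 s

24.40 s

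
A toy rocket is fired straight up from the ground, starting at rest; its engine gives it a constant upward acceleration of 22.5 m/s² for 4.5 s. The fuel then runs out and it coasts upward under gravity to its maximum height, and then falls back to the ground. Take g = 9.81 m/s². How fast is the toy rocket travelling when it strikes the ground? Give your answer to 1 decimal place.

121.3 m/s

Phase 1 (powered ascent): v₀ = 0 m/s, a = 22.5 m/s².
v = v₀ + at = 0 + (22.5)(4.5) = 101 m/s
Δx = v₀t + ½at² = 0·4.5 + 0.5·22.5·4.5² = 228 m

Phase 2 (coasting upward): v₀ = 101 m/s, a = -9.81 m/s².
v = v₀ + at → t = (0 − 101) / -9.81 = 10.3 s
v² = v₀² + 2aΔx → Δx = (0² − 101²)/(2·-9.81) = 523 m

Phase 3 (free fall): v₀ = 0 m/s, a = -9.81 m/s².
Falls 750 m from rest: t = √(2·750/9.81) = 12.4 s; v = g·t = 121 m/s.
Impact speed = 121 m/s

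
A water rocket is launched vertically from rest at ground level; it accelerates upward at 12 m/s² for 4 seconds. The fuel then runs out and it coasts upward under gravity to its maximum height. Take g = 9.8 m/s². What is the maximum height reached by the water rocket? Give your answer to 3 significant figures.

214 m

Phase 1 (powered ascent): v₀ = 0 m/s, a = 12 m/s².
v = v₀ + at = 0 + (12)(4) = 48.0 m/s
Δx = v₀t + ½at² = 0·4 + 0.5·12·4² = 96.0 m

Phase 2 (coasting upward): v₀ = 48.0 m/s, a = -9.8 m/s².
v = v₀ + at → t = (0 − 48.0) / -9.8 = 4.90 s
v² = v₀² + 2aΔx → Δx = (0² − 48.0²)/(2·-9.8) = 118 m
Maximum height = 96.0 + 118 = 214 m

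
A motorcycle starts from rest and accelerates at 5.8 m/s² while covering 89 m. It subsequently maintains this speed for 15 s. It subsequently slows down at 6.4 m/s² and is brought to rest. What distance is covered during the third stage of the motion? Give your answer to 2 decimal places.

Phase 1 (accelerating): v₀ = 0 m/s, a = 5.8 m/s².
v² = v₀² + 2aΔx = 0² + 2·5.8·89 = 1030 → v = 32.1 m/s
t = (v − v₀)/a = (32.1 − 0)/5.8 = 5.54 s

Phase 2 (constant speed): v₀ = 32.1 m/s, a = 0 m/s².
v = v₀ + at = 32.1 + (0)(15) = 32.1 m/s
Δx = v₀t + ½at² = 32.1·15 + 0.5·0·15² = 482 m

Phase 3 (decelerating): v₀ = 32.1 m/s, a = -6.4 m/s².
v = v₀ + at → t = (0 − 32.1) / -6.4 = 5.02 s
v² = v₀² + 2aΔx → Δx = (0² − 32.1²)/(2·-6.4) = 80.7 m
Distance in phase 3 = 80.7 m

80.66 m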